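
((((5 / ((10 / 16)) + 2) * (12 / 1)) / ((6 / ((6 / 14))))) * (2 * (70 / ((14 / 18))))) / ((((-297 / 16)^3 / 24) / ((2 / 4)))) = -6553600 / 2264031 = -2.89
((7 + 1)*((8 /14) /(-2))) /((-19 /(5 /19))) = 80 /2527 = 0.03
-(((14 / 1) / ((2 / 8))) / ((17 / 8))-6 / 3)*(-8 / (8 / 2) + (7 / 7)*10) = -194.82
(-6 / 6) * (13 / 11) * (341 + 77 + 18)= -5668 / 11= -515.27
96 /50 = 48 /25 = 1.92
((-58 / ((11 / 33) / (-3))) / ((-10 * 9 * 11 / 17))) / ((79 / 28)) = -13804 / 4345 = -3.18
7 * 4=28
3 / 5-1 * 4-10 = -67 / 5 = -13.40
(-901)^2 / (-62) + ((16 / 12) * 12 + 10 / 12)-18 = -13094.73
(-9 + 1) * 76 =-608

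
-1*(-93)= 93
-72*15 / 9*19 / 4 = -570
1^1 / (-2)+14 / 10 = 9 / 10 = 0.90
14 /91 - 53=-687 /13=-52.85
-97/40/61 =-97/2440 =-0.04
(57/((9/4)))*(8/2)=304/3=101.33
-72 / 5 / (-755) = 72 / 3775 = 0.02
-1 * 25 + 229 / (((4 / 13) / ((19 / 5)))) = 56063 / 20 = 2803.15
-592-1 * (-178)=-414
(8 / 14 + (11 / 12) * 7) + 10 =1427 / 84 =16.99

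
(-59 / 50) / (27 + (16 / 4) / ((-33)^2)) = -0.04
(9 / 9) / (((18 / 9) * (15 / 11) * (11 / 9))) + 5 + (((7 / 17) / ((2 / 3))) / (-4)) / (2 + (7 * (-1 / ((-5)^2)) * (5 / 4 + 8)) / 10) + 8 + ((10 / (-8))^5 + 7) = 2600300667 / 151536640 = 17.16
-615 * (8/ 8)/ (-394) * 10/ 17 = 3075/ 3349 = 0.92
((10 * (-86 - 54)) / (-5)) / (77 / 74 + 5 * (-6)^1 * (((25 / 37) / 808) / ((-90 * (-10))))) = 50225280 / 186643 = 269.10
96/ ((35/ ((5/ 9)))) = 32/ 21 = 1.52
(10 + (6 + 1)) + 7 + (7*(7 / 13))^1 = 361 / 13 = 27.77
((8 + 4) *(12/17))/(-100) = -36/425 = -0.08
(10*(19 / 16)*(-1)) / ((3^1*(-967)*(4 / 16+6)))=19 / 29010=0.00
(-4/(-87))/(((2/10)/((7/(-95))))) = -28/1653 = -0.02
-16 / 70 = -8 / 35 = -0.23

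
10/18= 0.56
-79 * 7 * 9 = -4977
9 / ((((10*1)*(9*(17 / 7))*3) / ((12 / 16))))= 7 / 680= 0.01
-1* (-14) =14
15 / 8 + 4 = 47 / 8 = 5.88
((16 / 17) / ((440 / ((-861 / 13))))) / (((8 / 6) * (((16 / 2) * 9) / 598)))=-6601 / 7480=-0.88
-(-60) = 60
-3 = -3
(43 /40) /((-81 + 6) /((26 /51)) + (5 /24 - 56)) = -1677 /316535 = -0.01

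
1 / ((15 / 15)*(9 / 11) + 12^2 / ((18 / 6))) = 11 / 537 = 0.02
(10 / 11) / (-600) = -1 / 660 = -0.00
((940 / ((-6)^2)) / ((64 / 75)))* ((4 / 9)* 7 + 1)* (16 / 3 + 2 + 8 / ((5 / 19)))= 12303425 / 2592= 4746.69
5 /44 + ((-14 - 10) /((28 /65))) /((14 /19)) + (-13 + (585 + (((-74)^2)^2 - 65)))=64651988173 /2156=29987007.50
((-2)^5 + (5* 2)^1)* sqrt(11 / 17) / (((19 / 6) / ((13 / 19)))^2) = -133848* sqrt(187) / 2215457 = -0.83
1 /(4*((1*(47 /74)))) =37 /94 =0.39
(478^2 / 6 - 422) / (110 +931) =112976 / 3123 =36.18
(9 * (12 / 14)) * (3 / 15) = 54 / 35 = 1.54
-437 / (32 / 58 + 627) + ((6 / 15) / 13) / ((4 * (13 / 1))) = -0.70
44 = 44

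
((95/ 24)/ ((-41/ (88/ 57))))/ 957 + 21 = 674158/ 32103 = 21.00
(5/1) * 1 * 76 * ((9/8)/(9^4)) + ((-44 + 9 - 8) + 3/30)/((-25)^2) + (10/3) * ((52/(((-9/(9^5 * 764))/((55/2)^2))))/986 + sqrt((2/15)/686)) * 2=-1496884953407035969/1123115625 + 4 * sqrt(105)/441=-1332796837.64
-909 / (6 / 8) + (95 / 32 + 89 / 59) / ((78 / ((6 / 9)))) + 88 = -248278651 / 220896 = -1123.96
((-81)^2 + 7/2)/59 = 13129/118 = 111.26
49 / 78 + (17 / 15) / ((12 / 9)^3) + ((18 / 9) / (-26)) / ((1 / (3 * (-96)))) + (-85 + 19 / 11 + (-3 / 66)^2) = -90620633 / 1510080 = -60.01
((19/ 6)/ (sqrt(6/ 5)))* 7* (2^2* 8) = 647.53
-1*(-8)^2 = -64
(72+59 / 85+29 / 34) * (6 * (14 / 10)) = 262563 / 425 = 617.80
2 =2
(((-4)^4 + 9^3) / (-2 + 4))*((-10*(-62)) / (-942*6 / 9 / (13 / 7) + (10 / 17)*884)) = 10075 / 6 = 1679.17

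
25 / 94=0.27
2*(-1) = -2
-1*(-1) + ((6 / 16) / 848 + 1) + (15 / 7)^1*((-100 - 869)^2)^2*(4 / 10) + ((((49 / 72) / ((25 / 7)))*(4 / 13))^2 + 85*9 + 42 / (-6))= 307032210330092342957053 / 406289520000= 755698080349.43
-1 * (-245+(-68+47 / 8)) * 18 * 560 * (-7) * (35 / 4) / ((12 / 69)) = -4361236425 / 4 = -1090309106.25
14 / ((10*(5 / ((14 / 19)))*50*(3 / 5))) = 49 / 7125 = 0.01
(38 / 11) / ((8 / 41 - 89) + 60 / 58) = -45182 / 1147949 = -0.04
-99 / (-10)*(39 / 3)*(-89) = -114543 / 10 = -11454.30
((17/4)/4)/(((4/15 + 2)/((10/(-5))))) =-15/16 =-0.94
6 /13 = 0.46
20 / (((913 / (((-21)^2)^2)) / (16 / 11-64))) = -266460.08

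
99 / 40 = 2.48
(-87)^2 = 7569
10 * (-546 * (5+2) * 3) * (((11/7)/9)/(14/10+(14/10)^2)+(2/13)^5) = -511374595/85683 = -5968.22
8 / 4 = 2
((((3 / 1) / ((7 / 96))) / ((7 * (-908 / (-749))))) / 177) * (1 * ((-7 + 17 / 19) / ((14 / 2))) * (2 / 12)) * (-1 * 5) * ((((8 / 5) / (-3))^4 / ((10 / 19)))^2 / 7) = 3956537294848 / 58867021951171875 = 0.00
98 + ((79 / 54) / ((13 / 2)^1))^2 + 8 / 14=98.62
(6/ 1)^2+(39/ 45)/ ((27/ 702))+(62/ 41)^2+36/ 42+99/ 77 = 11113271/ 176505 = 62.96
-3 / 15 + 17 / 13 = 72 / 65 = 1.11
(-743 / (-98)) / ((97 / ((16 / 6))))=2972 / 14259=0.21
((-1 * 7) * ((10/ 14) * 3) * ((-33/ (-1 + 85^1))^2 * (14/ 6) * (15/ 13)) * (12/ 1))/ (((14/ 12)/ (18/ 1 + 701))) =-58724325/ 1274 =-46094.45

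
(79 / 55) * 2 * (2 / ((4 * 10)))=79 / 550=0.14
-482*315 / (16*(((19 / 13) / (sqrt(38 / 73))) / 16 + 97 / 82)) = -7246.37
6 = 6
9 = 9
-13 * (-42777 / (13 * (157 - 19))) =309.98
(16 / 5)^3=4096 / 125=32.77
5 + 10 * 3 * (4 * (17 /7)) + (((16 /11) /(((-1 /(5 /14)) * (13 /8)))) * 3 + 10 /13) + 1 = 297536 /1001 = 297.24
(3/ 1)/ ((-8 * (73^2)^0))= -3/ 8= -0.38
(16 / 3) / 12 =4 / 9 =0.44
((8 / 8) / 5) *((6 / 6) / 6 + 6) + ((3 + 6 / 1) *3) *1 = 847 / 30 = 28.23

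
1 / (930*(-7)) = -1 / 6510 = -0.00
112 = 112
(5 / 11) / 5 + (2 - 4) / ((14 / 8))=-81 / 77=-1.05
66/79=0.84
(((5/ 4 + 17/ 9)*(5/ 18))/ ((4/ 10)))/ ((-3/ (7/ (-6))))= 19775/ 23328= 0.85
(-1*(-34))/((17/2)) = 4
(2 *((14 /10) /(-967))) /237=-0.00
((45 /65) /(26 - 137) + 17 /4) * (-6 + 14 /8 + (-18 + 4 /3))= -2049415 /23088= -88.77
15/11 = 1.36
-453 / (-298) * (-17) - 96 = -36309 / 298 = -121.84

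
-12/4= -3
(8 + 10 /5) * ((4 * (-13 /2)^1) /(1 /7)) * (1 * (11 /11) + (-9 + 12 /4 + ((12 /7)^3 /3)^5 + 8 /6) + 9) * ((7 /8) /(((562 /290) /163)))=-204456024108375980200 /81677435773101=-2503213.06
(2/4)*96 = 48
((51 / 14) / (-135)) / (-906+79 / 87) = 493 / 16536030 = 0.00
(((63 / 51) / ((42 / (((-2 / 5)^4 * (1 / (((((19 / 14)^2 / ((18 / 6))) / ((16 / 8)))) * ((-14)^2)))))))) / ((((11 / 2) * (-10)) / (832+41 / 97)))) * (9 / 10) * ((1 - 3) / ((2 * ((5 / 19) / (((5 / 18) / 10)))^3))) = 0.00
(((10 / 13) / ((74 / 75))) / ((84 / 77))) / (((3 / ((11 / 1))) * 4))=15125 / 23088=0.66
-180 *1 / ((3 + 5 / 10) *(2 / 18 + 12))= -3240 / 763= -4.25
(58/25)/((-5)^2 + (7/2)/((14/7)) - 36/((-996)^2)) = 0.09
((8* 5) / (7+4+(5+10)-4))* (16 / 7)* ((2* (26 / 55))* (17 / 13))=4352 / 847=5.14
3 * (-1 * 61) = -183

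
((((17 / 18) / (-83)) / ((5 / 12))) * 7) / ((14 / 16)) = -272 / 1245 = -0.22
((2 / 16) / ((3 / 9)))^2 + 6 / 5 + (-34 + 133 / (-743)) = -7807653 / 237760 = -32.84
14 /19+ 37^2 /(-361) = -1103 /361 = -3.06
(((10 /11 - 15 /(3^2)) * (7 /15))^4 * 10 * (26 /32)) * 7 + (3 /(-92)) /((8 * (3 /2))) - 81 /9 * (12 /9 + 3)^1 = -1347335371903 /35349933168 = -38.11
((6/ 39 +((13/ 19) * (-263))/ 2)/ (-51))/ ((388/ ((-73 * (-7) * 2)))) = 22673581/ 4887636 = 4.64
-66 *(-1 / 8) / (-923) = -33 / 3692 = -0.01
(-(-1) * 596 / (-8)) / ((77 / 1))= -149 / 154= -0.97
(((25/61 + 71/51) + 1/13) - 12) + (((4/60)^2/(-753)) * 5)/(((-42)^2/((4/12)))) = -24466760090261/2417405101020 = -10.12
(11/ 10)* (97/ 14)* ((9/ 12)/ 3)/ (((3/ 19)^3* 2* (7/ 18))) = 7318553/ 11760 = 622.33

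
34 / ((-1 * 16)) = -17 / 8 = -2.12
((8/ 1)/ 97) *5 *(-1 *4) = -160/ 97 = -1.65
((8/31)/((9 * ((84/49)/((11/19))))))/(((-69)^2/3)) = 154/25238061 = 0.00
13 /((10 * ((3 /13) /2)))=169 /15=11.27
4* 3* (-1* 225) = -2700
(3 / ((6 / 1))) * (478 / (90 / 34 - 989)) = -4063 / 16768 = -0.24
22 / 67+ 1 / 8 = 243 / 536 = 0.45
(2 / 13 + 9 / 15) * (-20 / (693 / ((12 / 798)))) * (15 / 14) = -20 / 57057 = -0.00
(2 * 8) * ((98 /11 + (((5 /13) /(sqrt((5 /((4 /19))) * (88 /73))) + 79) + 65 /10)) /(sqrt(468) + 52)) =-24924 * sqrt(13) /6149 - 12 * sqrt(1983410) /1518803 + 8 * sqrt(152570) /116831 + 16616 /473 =20.53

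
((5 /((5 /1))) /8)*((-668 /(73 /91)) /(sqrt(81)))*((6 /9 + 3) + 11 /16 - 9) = 3388931 /63072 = 53.73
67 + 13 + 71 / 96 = 7751 / 96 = 80.74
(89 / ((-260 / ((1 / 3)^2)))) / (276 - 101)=-89 / 409500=-0.00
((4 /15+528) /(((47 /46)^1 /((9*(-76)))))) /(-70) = 5936208 /1175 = 5052.09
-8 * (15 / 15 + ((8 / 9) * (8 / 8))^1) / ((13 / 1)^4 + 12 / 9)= -136 / 257061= -0.00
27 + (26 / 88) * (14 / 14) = 1201 / 44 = 27.30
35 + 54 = 89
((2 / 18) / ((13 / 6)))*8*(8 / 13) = 0.25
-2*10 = -20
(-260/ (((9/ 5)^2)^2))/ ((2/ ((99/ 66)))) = -40625/ 2187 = -18.58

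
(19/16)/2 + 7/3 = 281/96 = 2.93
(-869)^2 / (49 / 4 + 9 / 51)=60770.35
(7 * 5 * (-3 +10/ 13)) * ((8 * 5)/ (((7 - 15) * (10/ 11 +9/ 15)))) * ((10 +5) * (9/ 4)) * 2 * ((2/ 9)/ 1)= 4186875/ 1079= 3880.33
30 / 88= 15 / 44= 0.34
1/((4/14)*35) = 1/10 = 0.10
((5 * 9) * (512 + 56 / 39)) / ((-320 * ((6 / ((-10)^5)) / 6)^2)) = -9386250000000 / 13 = -722019230769.23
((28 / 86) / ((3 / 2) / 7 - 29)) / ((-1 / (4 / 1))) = 784 / 17329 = 0.05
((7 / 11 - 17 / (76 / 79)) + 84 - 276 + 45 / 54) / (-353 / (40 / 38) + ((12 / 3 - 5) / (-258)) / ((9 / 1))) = 1010397015 / 1627444753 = 0.62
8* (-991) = -7928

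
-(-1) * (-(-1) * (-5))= -5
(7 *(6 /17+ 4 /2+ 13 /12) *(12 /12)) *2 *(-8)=-19628 /51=-384.86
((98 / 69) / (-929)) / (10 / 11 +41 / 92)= -4312 / 3820977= -0.00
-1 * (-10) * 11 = 110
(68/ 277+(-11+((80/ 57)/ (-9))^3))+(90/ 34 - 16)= -15328527742834/ 635741827173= -24.11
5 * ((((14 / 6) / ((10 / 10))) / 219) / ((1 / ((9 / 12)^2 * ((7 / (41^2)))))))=245 / 1963408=0.00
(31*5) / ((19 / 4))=620 / 19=32.63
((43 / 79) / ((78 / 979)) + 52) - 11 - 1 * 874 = -5090849 / 6162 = -826.17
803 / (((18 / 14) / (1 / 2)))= 5621 / 18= 312.28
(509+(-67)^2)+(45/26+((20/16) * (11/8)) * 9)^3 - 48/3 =724953885547/71991296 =10070.02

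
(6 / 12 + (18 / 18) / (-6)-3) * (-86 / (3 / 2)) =1376 / 9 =152.89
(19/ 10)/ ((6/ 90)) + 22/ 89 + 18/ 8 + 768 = 284443/ 356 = 799.00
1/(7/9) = 9/7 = 1.29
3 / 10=0.30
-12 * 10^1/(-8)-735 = -720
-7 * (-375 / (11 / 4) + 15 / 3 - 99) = 1612.55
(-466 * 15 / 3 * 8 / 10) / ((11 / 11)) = -1864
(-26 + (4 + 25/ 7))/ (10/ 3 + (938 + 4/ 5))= -1935/ 98924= -0.02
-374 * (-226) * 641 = 54179884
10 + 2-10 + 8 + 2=12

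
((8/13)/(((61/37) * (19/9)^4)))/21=647352/723411871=0.00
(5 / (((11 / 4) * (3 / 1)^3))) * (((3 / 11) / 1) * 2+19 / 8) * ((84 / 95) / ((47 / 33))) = 3598 / 29469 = 0.12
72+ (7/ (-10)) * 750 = -453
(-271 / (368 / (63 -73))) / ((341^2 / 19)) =25745 / 21395704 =0.00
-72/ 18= -4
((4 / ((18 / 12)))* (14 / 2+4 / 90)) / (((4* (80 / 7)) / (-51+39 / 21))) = -13631 / 675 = -20.19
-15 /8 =-1.88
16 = 16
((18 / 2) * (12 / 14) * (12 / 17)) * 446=289008 / 119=2428.64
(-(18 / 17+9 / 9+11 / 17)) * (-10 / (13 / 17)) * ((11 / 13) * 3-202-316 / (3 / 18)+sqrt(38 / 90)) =-12530860 / 169+92 * sqrt(95) / 39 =-74124.11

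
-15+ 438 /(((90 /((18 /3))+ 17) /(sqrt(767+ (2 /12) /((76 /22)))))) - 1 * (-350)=335+ 4453 * sqrt(2679) /608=714.08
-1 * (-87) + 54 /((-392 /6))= 8445 /98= 86.17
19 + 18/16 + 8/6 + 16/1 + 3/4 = 917/24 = 38.21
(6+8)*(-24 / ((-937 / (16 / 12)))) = 448 / 937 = 0.48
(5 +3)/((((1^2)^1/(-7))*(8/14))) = -98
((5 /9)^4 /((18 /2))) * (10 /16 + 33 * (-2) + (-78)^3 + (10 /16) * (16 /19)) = -45088600625 /8975448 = -5023.55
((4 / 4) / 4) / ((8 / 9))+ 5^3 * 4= 16009 / 32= 500.28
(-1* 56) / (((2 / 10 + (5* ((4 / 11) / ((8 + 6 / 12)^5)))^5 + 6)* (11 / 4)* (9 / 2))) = -0.73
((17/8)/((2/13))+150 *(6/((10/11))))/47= 16061/752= 21.36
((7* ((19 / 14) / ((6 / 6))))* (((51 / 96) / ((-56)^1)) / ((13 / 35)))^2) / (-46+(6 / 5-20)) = -686375 / 7176978432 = -0.00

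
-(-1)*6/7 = 6/7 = 0.86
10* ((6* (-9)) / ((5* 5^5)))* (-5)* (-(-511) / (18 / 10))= 6132 / 125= 49.06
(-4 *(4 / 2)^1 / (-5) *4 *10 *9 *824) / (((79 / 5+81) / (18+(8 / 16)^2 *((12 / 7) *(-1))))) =72973440 / 847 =86155.18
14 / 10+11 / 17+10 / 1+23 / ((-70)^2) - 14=-162289 / 83300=-1.95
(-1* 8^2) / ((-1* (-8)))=-8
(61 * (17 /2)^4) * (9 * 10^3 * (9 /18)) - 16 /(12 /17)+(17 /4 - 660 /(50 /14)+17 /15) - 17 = 8597441623 /6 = 1432906937.17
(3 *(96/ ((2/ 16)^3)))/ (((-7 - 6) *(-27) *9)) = 46.68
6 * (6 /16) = 9 /4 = 2.25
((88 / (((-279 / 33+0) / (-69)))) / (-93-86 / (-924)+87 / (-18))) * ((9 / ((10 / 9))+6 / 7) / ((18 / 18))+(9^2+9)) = -424112502 / 583265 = -727.14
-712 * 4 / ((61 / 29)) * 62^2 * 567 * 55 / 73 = -9900727562880 / 4453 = -2223383688.05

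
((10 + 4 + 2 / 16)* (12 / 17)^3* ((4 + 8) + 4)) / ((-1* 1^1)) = -390528 / 4913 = -79.49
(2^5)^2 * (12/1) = 12288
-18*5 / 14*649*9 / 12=-87615 / 28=-3129.11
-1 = -1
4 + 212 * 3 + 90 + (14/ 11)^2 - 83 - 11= 637.62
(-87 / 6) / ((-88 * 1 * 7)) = 29 / 1232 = 0.02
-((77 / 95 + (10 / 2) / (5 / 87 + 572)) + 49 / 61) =-467960513 / 288411355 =-1.62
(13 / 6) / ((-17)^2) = 0.01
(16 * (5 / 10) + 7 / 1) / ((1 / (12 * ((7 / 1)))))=1260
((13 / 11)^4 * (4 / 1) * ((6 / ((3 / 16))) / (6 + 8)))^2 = 3341233033216 / 10503585169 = 318.10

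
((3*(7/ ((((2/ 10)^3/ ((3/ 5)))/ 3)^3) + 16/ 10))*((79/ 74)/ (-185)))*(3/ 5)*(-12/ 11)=1700734252878/ 1882375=903504.48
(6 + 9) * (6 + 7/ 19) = 1815/ 19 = 95.53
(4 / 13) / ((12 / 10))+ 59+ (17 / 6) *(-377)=-78695 / 78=-1008.91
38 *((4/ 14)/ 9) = 76/ 63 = 1.21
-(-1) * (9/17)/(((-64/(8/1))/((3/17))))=-27/2312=-0.01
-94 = -94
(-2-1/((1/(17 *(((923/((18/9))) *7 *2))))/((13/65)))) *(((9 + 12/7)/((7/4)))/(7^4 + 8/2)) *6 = -7908984/23569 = -335.57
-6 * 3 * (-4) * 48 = 3456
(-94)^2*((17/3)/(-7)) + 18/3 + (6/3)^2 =-150002/21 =-7142.95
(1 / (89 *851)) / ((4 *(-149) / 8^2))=-16 / 11285111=-0.00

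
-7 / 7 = -1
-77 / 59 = -1.31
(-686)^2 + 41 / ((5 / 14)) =2353554 / 5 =470710.80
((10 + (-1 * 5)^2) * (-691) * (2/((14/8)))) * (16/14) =-221120/7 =-31588.57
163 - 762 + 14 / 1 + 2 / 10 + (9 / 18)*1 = -5843 / 10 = -584.30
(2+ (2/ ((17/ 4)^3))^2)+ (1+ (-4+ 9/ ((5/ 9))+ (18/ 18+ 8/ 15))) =6058775579/ 362063535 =16.73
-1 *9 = -9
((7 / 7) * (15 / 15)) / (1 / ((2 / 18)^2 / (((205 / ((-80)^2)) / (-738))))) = -2560 / 9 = -284.44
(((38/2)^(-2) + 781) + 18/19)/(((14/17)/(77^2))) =2032303658/361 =5629650.02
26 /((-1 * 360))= -13 /180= -0.07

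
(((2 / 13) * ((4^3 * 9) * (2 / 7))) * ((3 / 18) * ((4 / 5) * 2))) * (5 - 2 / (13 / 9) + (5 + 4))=503808 / 5915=85.17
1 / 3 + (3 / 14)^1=0.55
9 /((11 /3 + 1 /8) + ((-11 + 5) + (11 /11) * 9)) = 216 /163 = 1.33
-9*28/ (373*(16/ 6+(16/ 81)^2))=-59049/ 236482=-0.25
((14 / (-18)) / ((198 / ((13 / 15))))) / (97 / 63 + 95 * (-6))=637 / 106364610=0.00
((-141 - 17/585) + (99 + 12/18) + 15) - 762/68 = -747233/19890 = -37.57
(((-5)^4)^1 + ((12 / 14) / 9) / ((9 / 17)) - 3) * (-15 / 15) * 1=-117592 / 189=-622.18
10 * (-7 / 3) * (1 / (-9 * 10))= 7 / 27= 0.26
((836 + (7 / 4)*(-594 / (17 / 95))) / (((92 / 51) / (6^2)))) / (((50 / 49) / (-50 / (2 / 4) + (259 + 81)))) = -2684329956 / 115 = -23341999.62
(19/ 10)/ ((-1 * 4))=-19/ 40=-0.48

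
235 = 235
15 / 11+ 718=7913 / 11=719.36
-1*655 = -655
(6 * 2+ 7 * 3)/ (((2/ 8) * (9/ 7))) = 308/ 3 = 102.67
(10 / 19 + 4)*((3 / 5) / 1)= 258 / 95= 2.72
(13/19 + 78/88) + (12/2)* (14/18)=15643/2508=6.24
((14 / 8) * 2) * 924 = 3234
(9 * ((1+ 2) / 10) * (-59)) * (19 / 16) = -30267 / 160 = -189.17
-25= -25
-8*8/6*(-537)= 5728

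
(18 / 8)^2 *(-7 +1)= -243 / 8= -30.38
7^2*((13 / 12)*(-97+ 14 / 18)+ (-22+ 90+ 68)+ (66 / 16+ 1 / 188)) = 17853199 / 10152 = 1758.59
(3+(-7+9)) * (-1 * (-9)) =45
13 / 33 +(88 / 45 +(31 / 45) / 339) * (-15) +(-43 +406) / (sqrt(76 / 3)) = -324086 / 11187 +363 * sqrt(57) / 38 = 43.15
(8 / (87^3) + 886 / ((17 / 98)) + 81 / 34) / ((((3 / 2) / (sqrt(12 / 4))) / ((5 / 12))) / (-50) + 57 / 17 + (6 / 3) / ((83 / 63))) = 1674808653247134875 * sqrt(3) / 324001918806783516 + 11721286641258296875 / 11172479958854604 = 1058.07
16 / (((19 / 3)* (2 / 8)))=192 / 19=10.11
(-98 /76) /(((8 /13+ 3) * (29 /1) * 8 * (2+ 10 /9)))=-819 /1657408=-0.00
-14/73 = -0.19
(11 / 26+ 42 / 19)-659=-324245 / 494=-656.37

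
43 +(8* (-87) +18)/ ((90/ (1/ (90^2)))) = 5224387/ 121500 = 43.00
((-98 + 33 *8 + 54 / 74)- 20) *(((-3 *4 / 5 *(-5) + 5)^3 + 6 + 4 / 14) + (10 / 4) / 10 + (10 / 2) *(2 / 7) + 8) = 723225.60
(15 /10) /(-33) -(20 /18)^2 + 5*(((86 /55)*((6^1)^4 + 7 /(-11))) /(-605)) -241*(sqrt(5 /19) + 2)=-5929836343 /11859210 -241*sqrt(95) /19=-623.65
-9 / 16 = -0.56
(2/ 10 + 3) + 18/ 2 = 61/ 5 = 12.20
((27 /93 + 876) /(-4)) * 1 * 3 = -81495 /124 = -657.22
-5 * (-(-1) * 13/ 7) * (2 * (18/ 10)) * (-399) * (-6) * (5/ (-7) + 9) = -4641624/ 7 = -663089.14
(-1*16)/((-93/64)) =1024/93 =11.01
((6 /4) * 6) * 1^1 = 9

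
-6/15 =-2/5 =-0.40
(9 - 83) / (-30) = 37 / 15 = 2.47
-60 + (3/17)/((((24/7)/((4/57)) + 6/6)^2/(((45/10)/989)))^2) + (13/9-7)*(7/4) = -619180020019377824083/8880669609839757252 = -69.72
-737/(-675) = 737/675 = 1.09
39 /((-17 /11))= -429 /17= -25.24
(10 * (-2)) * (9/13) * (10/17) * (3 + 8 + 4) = -27000/221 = -122.17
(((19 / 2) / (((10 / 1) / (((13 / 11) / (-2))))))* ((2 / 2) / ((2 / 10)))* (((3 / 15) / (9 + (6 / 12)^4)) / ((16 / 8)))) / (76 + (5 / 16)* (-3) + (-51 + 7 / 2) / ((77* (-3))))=-82992 / 201688475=-0.00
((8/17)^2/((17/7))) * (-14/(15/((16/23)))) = -100352/1694985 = -0.06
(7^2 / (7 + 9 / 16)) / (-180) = -196 / 5445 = -0.04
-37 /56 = -0.66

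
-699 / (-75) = 233 / 25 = 9.32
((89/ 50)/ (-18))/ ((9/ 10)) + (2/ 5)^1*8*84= 217639/ 810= 268.69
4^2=16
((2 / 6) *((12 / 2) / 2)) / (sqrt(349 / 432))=12 *sqrt(1047) / 349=1.11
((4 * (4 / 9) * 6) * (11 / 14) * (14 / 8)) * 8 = 352 / 3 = 117.33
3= 3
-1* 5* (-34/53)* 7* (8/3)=9520/159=59.87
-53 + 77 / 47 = -2414 / 47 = -51.36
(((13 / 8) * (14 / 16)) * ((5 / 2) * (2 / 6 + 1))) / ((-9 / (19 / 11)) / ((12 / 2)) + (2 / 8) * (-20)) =-8645 / 10704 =-0.81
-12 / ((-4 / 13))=39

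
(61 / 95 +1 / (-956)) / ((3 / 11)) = 213477 / 90820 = 2.35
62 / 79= 0.78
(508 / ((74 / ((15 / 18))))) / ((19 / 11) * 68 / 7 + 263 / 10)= 488950 / 3681981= 0.13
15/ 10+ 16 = 35/ 2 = 17.50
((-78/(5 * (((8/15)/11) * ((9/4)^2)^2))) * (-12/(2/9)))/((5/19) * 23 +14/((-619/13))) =19570304/166239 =117.72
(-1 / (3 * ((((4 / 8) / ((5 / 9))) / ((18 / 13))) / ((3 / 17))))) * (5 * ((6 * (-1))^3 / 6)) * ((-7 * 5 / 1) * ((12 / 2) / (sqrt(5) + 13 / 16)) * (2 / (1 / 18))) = -40395.79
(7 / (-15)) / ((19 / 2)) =-14 / 285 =-0.05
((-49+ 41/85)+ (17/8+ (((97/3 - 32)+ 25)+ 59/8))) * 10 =-6979/51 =-136.84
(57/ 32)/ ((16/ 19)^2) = 20577/ 8192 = 2.51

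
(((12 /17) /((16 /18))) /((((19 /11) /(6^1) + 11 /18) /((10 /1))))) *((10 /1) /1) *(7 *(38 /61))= 35550900 /92293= 385.20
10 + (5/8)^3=5245/512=10.24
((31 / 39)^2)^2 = 923521 / 2313441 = 0.40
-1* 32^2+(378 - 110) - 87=-843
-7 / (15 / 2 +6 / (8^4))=-14336 / 15363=-0.93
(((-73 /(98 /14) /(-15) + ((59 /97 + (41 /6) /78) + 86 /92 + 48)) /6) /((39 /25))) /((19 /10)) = 45977442575 /16247364588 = 2.83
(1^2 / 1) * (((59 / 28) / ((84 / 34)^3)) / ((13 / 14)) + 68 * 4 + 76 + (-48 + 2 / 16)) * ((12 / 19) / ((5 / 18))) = 578417053 / 847210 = 682.73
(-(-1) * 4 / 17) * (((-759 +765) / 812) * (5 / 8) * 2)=15 / 6902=0.00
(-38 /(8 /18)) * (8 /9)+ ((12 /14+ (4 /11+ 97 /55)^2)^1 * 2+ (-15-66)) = -3096529 /21175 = -146.24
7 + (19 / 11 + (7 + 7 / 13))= 2326 / 143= 16.27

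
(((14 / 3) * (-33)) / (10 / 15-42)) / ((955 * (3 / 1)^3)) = 0.00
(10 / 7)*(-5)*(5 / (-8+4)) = 125 / 14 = 8.93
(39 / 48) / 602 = 13 / 9632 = 0.00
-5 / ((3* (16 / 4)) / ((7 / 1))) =-35 / 12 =-2.92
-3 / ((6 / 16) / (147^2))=-172872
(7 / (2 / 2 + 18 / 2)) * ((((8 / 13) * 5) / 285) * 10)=56 / 741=0.08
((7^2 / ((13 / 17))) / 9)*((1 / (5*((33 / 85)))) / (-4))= -14161 / 15444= -0.92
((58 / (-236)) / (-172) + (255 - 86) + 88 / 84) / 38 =72477625 / 16196208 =4.47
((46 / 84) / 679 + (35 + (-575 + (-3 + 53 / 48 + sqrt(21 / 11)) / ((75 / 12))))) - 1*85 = -297206291 / 475300 + 4*sqrt(231) / 275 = -625.08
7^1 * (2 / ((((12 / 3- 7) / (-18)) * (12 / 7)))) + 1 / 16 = 785 / 16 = 49.06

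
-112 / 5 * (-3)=336 / 5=67.20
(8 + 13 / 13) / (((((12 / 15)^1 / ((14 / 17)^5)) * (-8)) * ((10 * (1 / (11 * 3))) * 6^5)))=-184877 / 817837632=-0.00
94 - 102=-8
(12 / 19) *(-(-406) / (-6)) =-812 / 19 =-42.74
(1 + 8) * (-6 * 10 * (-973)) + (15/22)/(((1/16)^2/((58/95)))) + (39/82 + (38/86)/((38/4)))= 387278778121/736934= 525527.09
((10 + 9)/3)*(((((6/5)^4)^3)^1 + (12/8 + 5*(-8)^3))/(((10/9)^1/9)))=-638640888901389/4882812500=-130793.65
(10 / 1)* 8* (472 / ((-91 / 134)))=-5059840 / 91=-55602.64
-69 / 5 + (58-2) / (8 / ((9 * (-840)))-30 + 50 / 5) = -16.60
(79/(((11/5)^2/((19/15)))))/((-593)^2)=7505/127648587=0.00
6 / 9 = 2 / 3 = 0.67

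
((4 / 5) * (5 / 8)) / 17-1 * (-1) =1.03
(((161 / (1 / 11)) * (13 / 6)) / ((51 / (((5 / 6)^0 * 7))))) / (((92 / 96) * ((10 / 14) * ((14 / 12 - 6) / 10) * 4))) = -196196 / 493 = -397.96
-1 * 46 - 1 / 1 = -47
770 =770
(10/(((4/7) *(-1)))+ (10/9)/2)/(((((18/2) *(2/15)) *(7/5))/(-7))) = 7625/108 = 70.60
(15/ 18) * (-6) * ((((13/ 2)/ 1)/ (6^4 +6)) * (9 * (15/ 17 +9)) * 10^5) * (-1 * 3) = 351000000/ 527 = 666034.16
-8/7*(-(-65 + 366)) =344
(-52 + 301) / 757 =249 / 757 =0.33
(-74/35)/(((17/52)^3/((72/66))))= -124859904/1891505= -66.01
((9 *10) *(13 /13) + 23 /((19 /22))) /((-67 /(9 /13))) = -1.21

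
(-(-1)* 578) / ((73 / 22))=12716 / 73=174.19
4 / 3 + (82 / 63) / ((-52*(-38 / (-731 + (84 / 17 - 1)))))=25114 / 29393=0.85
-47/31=-1.52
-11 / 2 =-5.50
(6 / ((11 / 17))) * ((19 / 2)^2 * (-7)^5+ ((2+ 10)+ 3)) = -309430617 / 22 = -14065028.05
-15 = -15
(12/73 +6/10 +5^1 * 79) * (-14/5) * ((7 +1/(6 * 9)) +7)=-765461746/49275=-15534.48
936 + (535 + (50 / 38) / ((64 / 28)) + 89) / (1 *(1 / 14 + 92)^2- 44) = 117589784671 / 125620172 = 936.07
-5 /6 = -0.83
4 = 4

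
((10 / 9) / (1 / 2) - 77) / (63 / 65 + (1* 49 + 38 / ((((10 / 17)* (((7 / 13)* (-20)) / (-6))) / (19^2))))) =-3062150 / 534105729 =-0.01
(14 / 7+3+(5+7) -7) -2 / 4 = 19 / 2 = 9.50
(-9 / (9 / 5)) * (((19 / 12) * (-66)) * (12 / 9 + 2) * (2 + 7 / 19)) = 4125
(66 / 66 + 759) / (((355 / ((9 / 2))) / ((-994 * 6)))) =-57456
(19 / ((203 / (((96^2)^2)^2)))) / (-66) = -22844003334488064 / 2233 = -10230185102771.19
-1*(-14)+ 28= 42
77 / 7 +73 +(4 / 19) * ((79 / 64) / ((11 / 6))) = 140685 / 1672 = 84.14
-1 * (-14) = 14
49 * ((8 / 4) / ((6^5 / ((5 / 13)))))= 245 / 50544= 0.00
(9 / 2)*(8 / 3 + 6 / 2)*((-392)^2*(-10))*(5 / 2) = -97960800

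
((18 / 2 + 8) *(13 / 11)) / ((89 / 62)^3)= 52670488 / 7754659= 6.79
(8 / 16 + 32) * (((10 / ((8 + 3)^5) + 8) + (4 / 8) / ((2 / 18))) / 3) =261709175 / 1932612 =135.42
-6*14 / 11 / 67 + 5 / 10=569 / 1474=0.39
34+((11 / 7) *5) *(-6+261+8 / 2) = 2069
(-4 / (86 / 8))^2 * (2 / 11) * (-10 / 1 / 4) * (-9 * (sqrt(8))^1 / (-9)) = -2560 * sqrt(2) / 20339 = -0.18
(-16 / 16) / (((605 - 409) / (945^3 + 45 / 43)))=-9072017730 / 2107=-4305656.26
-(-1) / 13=1 / 13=0.08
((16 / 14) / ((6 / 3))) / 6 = 2 / 21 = 0.10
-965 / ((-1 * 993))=965 / 993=0.97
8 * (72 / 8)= 72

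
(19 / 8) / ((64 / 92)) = 437 / 128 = 3.41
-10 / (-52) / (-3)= -5 / 78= -0.06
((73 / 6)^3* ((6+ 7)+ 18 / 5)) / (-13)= -32288411 / 14040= -2299.74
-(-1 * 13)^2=-169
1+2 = 3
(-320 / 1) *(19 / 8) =-760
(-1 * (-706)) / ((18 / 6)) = 706 / 3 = 235.33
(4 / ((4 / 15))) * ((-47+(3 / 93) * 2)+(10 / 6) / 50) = -43619 / 62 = -703.53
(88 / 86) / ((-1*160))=-11 / 1720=-0.01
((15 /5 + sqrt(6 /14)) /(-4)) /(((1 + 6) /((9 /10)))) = -27 /280 - 9*sqrt(21) /1960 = -0.12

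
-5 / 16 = -0.31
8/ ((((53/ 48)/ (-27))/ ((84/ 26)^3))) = -768144384/ 116441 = -6596.85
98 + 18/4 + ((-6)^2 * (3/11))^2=48133/242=198.90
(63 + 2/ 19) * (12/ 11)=68.84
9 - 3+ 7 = 13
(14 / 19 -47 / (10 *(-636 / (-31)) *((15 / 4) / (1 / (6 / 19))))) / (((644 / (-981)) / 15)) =-161039107 / 12970160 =-12.42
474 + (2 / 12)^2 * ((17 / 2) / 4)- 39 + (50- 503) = -5167 / 288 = -17.94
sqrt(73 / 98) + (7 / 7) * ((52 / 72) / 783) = 13 / 14094 + sqrt(146) / 14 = 0.86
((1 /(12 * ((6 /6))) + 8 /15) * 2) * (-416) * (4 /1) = -2052.27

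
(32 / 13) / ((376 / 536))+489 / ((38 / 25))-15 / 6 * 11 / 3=11007173 / 34827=316.05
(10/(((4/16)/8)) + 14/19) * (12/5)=769.77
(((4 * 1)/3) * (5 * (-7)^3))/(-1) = 6860/3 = 2286.67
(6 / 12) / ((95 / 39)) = 39 / 190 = 0.21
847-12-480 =355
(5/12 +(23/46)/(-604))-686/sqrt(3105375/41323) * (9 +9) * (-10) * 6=1507/3624 +218736 * sqrt(645)/65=85465.11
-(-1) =1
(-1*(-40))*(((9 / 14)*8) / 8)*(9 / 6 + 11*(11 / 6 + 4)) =11820 / 7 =1688.57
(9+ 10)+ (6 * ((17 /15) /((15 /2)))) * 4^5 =71057 /75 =947.43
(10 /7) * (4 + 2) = 60 /7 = 8.57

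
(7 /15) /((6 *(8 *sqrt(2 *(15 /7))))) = 7 *sqrt(210) /21600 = 0.00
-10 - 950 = -960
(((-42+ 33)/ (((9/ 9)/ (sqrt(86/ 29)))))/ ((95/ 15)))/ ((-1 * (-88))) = -0.03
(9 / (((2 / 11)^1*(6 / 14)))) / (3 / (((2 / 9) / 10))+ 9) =77 / 96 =0.80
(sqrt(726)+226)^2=4972* sqrt(6)+51802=63980.86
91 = 91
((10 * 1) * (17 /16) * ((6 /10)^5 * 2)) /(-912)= -1377 /760000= -0.00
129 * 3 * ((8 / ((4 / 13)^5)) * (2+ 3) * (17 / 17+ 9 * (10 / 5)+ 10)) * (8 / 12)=6945035565 / 64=108516180.70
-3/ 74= -0.04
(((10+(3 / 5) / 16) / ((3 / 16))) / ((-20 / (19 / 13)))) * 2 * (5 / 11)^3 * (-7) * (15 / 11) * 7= 49.10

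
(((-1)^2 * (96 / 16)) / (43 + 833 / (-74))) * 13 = 1924 / 783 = 2.46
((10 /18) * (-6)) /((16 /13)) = -65 /24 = -2.71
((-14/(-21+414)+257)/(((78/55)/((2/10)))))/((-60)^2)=1110857/110354400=0.01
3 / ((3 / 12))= 12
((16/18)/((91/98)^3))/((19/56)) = 1229312/375687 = 3.27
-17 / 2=-8.50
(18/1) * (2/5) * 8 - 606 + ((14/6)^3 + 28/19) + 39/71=-97189916/182115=-533.67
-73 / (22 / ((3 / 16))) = -0.62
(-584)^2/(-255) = -341056/255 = -1337.47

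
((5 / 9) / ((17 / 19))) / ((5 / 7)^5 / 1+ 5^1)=319333 / 2667096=0.12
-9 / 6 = -3 / 2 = -1.50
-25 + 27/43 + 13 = -489/43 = -11.37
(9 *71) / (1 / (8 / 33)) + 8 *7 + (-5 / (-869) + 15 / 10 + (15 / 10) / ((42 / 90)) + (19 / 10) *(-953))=-97028161 / 60830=-1595.07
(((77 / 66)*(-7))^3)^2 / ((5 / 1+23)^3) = 40353607 / 2985984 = 13.51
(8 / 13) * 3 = 1.85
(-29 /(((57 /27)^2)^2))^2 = 36202292361 /16983563041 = 2.13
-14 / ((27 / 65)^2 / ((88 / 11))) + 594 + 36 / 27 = -39202 / 729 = -53.78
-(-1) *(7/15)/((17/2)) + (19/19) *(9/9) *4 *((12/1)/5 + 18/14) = 26414/1785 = 14.80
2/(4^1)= 1/2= 0.50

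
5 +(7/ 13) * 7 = 114/ 13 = 8.77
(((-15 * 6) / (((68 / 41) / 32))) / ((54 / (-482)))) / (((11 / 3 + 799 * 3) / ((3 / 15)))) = 1.29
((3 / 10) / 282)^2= 1 / 883600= 0.00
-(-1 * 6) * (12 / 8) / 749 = 9 / 749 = 0.01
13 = 13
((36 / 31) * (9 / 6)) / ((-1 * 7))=-54 / 217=-0.25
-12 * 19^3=-82308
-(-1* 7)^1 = 7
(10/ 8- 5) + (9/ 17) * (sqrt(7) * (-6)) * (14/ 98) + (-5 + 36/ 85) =-9.53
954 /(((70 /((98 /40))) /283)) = 944937 /100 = 9449.37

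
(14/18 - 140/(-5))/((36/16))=1036/81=12.79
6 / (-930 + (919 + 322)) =6 / 311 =0.02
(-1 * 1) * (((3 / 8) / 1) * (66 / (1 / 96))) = -2376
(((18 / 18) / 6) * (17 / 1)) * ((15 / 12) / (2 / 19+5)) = 1615 / 2328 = 0.69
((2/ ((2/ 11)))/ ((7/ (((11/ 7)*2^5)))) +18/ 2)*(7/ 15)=4313/ 105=41.08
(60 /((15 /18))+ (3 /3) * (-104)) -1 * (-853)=821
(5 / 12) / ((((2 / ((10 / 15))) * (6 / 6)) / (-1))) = -0.14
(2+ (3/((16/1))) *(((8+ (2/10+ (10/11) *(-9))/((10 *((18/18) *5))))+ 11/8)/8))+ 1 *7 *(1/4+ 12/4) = 35152107/1408000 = 24.97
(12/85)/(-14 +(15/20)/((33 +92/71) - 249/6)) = -8184/817615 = -0.01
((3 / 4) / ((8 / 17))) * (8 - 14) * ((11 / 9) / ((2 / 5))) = -935 / 32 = -29.22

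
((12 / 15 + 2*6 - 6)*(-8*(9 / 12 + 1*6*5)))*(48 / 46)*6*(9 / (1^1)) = -10839744 / 115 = -94258.64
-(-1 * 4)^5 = 1024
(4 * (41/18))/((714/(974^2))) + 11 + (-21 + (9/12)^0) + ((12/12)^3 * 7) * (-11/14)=12091.23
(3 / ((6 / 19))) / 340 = 19 / 680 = 0.03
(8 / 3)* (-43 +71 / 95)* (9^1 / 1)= -96336 / 95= -1014.06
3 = 3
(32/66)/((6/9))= 8/11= 0.73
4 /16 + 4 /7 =23 /28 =0.82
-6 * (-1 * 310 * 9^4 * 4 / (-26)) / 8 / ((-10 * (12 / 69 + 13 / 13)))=519777 / 26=19991.42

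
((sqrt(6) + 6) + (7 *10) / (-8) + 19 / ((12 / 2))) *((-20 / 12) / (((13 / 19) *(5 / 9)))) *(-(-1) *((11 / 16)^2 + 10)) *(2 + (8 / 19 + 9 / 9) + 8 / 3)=-930307 *sqrt(6) / 3328 - 4651535 / 39936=-801.20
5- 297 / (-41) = 502 / 41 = 12.24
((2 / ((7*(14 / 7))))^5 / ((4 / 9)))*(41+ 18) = 531 / 67228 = 0.01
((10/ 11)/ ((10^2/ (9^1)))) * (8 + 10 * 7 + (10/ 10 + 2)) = 729/ 110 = 6.63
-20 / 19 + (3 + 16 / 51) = 2.26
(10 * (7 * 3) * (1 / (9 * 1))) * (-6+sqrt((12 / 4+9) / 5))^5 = -306432+1714944 * sqrt(15) / 25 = -40754.02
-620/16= -155/4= -38.75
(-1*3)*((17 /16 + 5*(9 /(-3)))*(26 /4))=8697 /32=271.78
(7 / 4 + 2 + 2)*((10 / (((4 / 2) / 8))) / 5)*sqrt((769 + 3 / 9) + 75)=46*sqrt(7599) / 3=1336.64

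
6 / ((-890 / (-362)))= 1086 / 445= 2.44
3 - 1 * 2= 1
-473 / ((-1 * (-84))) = -473 / 84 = -5.63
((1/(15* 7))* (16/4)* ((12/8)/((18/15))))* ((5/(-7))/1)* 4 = -0.14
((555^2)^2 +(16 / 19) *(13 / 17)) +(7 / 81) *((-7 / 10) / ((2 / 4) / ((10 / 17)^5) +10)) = 173249240839780424339 / 1825994259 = 94879400625.64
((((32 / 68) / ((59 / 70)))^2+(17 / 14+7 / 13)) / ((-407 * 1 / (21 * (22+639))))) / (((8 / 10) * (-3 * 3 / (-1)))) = -416421264885 / 42582348952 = -9.78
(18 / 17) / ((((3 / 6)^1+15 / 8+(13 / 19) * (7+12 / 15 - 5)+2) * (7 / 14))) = 27360 / 81277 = 0.34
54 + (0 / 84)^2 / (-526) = 54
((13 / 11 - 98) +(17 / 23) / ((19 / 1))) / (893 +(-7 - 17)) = -465218 / 4177283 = -0.11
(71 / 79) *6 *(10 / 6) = 710 / 79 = 8.99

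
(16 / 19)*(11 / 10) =88 / 95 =0.93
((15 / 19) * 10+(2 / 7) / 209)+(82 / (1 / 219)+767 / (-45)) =62192771 / 3465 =17948.85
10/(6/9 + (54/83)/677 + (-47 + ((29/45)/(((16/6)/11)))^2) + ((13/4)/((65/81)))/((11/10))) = -89006544000/316719266539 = -0.28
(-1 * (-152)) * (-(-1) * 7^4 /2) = 182476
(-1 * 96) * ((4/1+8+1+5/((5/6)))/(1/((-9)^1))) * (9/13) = 147744/13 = 11364.92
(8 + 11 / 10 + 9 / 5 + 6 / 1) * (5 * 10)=845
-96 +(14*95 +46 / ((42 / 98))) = 4024 / 3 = 1341.33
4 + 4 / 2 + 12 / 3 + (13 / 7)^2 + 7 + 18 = 1884 / 49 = 38.45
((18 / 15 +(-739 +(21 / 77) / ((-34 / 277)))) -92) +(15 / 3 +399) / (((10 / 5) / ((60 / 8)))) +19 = 701.98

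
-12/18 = -2/3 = -0.67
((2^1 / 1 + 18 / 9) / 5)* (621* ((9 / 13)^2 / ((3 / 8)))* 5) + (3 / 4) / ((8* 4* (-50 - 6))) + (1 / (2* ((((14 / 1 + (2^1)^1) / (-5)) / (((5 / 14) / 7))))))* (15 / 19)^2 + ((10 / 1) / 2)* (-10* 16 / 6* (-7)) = 37727402940385 / 9183562752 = 4108.14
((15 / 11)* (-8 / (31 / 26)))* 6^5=-24261120 / 341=-71146.98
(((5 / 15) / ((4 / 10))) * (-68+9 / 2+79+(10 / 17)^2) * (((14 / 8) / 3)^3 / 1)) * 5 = 26179475 / 1997568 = 13.11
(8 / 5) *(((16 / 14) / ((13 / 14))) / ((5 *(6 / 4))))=256 / 975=0.26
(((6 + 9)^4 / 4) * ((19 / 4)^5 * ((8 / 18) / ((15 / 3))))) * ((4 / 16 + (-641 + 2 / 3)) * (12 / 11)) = -21396280971375 / 11264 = -1899527785.10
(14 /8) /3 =7 /12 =0.58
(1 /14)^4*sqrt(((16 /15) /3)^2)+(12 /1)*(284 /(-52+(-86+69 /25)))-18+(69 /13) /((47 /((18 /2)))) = -64049236142 /1518356385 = -42.18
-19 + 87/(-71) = -1436/71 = -20.23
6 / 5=1.20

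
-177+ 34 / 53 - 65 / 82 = -769899 / 4346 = -177.15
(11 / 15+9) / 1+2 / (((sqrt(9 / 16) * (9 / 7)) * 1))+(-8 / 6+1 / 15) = 1423 / 135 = 10.54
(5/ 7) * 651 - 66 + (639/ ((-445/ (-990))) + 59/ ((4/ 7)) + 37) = 698061/ 356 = 1960.85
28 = 28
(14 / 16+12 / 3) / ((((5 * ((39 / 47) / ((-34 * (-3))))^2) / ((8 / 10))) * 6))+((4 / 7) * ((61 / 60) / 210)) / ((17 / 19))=9572199661 / 4873050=1964.31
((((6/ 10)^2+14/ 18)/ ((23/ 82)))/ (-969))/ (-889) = 20992/ 4457957175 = 0.00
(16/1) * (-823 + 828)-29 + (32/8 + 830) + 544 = 1429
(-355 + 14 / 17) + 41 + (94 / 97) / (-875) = -451876098 / 1442875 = -313.18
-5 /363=-0.01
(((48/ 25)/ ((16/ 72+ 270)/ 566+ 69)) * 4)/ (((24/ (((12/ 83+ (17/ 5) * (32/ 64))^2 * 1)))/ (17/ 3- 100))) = -1126352955174/ 761919094375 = -1.48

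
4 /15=0.27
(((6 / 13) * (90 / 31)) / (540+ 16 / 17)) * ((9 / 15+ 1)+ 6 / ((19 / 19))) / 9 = 102 / 48763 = 0.00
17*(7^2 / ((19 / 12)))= 9996 / 19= 526.11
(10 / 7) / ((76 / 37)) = 185 / 266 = 0.70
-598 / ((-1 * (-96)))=-299 / 48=-6.23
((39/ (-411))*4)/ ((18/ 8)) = -208/ 1233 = -0.17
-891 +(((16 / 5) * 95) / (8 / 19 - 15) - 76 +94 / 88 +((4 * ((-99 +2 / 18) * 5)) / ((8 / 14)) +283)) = -456855653 / 109692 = -4164.89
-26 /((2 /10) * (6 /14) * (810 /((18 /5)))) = -182 /135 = -1.35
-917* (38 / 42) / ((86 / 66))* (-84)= 2299836 / 43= 53484.56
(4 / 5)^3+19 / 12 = 3143 / 1500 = 2.10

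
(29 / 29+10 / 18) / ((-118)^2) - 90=-90.00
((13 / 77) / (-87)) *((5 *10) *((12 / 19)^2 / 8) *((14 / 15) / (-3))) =520 / 345477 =0.00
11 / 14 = 0.79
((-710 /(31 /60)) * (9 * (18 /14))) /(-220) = 172530 /2387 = 72.28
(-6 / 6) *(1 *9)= -9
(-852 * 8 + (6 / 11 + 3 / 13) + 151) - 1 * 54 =-960706 / 143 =-6718.22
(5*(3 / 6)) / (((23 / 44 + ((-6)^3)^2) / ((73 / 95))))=1606 / 39004853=0.00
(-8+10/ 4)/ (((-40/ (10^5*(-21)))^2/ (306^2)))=-1419463237500000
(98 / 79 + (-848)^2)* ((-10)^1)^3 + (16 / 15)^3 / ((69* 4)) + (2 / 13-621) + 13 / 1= -171983242343780102 / 239162625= -719105848.35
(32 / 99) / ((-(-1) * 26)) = 16 / 1287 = 0.01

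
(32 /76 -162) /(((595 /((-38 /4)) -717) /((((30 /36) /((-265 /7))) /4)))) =-10745 /9421068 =-0.00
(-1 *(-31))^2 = 961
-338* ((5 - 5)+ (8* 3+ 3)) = -9126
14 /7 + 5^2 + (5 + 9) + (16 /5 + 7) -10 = 206 /5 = 41.20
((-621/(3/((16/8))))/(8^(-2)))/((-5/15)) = 79488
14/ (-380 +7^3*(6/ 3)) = 7/ 153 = 0.05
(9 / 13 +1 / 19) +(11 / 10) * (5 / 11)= 615 / 494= 1.24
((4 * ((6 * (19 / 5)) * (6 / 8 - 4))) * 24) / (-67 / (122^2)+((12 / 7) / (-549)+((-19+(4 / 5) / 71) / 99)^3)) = 132401075143397860800 / 273237744481811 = 484563.64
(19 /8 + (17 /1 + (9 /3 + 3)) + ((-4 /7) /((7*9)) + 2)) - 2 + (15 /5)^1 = 100075 /3528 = 28.37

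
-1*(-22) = 22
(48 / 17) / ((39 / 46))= 736 / 221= 3.33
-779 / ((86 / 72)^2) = -1009584 / 1849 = -546.02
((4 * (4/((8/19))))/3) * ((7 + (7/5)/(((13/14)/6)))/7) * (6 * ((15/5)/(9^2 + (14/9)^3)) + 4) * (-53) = -78110585284/12049635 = -6482.40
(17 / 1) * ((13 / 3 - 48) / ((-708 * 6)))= 2227 / 12744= 0.17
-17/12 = -1.42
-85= -85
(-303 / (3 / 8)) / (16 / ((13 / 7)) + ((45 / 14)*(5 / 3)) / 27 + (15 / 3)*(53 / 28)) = -2647008 / 59879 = -44.21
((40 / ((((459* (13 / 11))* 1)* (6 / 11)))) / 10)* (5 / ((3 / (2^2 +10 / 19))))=104060 / 1020357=0.10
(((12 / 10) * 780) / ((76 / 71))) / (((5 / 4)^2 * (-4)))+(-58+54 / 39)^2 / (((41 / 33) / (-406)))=-3447840902424 / 3291275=-1047569.99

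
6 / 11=0.55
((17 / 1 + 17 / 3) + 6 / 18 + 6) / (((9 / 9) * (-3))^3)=-29 / 27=-1.07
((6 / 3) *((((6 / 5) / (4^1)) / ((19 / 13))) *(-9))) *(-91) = 31941 / 95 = 336.22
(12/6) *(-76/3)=-152/3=-50.67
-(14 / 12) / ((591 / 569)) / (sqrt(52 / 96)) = -1.53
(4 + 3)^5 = 16807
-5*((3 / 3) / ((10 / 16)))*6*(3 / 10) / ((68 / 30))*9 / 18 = -54 / 17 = -3.18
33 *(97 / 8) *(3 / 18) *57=60819 / 16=3801.19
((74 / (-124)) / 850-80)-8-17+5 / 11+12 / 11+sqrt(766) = -59973007 / 579700+sqrt(766) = -75.78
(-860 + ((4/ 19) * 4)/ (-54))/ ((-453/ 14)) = 6176632/ 232389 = 26.58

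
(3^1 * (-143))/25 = -429/25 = -17.16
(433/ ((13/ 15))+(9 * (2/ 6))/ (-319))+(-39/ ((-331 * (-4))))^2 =3631937680803/ 7269591472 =499.61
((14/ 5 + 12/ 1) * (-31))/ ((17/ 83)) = -190402/ 85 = -2240.02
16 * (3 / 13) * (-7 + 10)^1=144 / 13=11.08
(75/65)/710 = 3/1846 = 0.00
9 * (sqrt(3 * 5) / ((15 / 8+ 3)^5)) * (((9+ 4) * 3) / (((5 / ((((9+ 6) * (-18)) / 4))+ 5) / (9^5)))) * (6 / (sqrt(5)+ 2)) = -69657034752 * sqrt(15) / 3798613+ 174142586880 * sqrt(3) / 3798613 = 8382.87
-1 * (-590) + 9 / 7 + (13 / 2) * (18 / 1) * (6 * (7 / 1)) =38537 / 7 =5505.29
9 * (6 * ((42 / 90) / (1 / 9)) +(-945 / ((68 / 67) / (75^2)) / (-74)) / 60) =10843.26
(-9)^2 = 81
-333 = -333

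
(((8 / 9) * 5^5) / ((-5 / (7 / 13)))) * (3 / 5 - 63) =56000 / 3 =18666.67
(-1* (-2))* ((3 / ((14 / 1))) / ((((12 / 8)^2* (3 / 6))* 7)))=8 / 147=0.05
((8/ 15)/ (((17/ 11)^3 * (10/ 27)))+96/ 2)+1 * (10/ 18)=48.95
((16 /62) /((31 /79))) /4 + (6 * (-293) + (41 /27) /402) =-18335405719 /10430694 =-1757.83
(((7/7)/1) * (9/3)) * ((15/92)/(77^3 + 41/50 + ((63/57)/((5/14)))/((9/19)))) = 3375/3150128438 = 0.00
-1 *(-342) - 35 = 307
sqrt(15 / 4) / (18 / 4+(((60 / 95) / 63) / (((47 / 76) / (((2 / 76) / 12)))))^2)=3165075081 * sqrt(15) / 28485675737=0.43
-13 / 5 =-2.60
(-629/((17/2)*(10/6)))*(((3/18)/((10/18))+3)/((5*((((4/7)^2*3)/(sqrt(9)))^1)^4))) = -21116466063/8192000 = -2577.69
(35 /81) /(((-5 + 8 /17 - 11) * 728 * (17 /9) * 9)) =-5 /2223936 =-0.00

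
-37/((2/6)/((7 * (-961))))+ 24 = 746721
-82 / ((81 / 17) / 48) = -22304 / 27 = -826.07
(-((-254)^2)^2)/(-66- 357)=4162314256/423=9839986.42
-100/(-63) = 100/63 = 1.59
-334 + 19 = -315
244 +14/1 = 258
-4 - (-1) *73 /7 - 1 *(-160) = 1165 /7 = 166.43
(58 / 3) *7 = 406 / 3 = 135.33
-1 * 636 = -636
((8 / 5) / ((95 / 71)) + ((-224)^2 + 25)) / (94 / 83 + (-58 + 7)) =-1979221569 / 1966025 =-1006.71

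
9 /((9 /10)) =10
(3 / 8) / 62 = 3 / 496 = 0.01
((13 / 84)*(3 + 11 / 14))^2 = 474721 / 1382976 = 0.34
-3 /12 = -1 /4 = -0.25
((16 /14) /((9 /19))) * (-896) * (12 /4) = -19456 /3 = -6485.33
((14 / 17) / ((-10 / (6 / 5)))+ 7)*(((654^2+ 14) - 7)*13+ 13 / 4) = 65234639197 / 1700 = 38373317.17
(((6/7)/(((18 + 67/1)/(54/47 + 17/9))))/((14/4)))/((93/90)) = 10280/1213681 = 0.01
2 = 2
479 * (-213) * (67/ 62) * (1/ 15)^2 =-2278603/ 4650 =-490.02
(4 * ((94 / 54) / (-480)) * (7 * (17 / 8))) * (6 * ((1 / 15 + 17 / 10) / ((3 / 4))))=-296429 / 97200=-3.05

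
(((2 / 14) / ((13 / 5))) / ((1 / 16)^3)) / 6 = 10240 / 273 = 37.51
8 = 8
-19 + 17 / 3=-40 / 3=-13.33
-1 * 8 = -8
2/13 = 0.15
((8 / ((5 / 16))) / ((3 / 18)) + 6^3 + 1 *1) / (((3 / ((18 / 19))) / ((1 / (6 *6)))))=1853 / 570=3.25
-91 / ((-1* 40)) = 91 / 40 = 2.28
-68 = -68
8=8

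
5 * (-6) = -30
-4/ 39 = -0.10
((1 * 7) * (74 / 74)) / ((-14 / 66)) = -33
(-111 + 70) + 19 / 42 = -1703 / 42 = -40.55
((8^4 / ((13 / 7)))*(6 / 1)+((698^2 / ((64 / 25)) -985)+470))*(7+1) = 42230717 / 26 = 1624258.35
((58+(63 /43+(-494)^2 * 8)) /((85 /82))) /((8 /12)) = 10325965743 /3655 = 2825161.63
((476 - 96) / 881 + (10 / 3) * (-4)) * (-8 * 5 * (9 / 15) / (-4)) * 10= -682000 / 881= -774.12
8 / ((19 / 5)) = 40 / 19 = 2.11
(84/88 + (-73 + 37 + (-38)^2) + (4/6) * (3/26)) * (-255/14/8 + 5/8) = -10650265/4576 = -2327.42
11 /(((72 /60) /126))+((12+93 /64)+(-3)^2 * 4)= 77085 /64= 1204.45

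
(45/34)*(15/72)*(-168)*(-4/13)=3150/221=14.25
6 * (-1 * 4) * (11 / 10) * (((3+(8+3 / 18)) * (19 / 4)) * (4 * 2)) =-56012 / 5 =-11202.40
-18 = -18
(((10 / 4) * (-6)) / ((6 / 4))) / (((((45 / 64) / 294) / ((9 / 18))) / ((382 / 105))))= -342272 / 45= -7606.04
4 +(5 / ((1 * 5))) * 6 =10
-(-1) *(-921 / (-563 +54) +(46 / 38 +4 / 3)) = 126302 / 29013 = 4.35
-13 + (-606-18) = -637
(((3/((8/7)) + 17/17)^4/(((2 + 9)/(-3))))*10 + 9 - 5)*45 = -473359635/22528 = -21012.06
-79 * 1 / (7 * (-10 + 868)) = -79 / 6006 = -0.01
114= 114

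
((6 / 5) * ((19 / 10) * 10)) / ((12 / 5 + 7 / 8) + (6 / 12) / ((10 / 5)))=304 / 47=6.47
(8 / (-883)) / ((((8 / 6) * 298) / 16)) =-48 / 131567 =-0.00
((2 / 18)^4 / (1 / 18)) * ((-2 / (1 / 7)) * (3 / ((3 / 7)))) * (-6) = 392 / 243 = 1.61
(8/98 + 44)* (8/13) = 17280/637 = 27.13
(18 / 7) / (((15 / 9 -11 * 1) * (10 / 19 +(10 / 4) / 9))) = -4617 / 13475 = -0.34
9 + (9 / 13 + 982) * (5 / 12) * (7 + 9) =255851 / 39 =6560.28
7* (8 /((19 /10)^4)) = 560000 /130321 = 4.30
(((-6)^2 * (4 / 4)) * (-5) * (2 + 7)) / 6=-270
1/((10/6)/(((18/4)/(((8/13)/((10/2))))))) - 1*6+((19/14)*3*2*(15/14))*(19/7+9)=648345/5488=118.14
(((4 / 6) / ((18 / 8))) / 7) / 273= 0.00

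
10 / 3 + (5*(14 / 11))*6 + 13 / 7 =10019 / 231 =43.37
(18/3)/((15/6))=12/5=2.40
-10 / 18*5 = -25 / 9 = -2.78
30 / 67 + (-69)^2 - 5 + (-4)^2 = 319754 / 67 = 4772.45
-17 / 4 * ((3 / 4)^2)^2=-1377 / 1024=-1.34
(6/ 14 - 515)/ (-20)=1801/ 70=25.73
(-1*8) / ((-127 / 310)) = 2480 / 127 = 19.53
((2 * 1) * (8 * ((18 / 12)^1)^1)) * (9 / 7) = 216 / 7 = 30.86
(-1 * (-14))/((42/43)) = 43/3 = 14.33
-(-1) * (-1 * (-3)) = 3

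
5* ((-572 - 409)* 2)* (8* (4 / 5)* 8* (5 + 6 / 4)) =-3264768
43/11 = 3.91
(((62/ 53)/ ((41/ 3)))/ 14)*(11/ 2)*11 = 11253/ 30422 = 0.37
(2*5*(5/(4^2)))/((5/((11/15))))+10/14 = 197/168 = 1.17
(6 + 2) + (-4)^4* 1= 264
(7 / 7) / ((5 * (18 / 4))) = 2 / 45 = 0.04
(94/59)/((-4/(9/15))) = -141/590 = -0.24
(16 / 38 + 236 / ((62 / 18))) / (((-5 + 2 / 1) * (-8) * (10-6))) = 10151 / 14136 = 0.72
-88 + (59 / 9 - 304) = -3469 / 9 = -385.44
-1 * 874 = -874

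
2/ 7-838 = -5864/ 7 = -837.71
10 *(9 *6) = 540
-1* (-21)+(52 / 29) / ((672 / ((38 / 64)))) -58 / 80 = 20.28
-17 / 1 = -17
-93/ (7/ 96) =-8928/ 7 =-1275.43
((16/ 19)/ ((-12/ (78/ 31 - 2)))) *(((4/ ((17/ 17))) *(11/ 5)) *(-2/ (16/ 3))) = 352/ 2945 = 0.12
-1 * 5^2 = -25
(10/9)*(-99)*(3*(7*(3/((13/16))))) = -110880/13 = -8529.23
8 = 8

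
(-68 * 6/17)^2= 576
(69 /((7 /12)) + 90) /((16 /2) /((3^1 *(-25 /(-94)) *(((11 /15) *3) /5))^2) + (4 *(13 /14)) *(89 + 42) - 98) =793881 /1728448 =0.46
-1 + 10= 9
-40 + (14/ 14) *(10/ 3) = -110/ 3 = -36.67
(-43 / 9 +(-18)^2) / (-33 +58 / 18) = -10.72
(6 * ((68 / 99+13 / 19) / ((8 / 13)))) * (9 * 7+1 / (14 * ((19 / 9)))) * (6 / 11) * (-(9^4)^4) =-1041670127383715332661769 / 1223068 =-851686191923683174.33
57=57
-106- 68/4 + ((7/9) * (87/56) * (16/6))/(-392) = -433973/3528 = -123.01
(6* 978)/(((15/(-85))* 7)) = -33252/7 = -4750.29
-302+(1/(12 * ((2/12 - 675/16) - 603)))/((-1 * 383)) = -3581135022/11858063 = -302.00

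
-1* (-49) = 49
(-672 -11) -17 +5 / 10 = -1399 / 2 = -699.50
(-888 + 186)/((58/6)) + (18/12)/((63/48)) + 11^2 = 10053/203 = 49.52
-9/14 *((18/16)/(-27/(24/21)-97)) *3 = 243/13510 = 0.02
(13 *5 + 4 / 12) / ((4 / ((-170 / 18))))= -4165 / 27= -154.26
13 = 13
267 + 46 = 313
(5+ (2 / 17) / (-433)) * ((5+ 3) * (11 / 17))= 3238664 / 125137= 25.88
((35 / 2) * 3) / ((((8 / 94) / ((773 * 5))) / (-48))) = -114442650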